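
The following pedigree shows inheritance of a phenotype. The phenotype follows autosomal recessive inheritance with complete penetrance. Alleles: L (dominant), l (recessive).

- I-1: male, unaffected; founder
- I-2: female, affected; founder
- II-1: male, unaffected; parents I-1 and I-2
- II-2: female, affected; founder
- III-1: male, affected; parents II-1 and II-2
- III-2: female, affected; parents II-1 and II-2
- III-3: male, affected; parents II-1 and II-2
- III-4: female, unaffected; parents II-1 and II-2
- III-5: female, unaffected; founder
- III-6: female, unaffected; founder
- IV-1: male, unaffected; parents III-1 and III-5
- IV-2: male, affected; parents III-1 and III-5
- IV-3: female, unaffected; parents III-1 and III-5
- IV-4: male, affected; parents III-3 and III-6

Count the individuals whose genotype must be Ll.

6

Obligate heterozygotes: II-1 is unaffected so carries L and received l from I-2 (ll), so II-1 is Ll; III-4 is unaffected so carries L and received l from II-2 (ll), so III-4 is Ll; III-5 is unaffected so carries L and passed l to IV-2 (ll), so III-5 is Ll; III-6 is unaffected so carries L and passed l to IV-4 (ll), so III-6 is Ll; IV-1 is unaffected so carries L and received l from III-1 (ll), so IV-1 is Ll; IV-3 is unaffected so carries L and received l from III-1 (ll), so IV-3 is Ll.
Every other individual is either homozygous by phenotype or has at least one consistent homozygous assignment, so the count is 6.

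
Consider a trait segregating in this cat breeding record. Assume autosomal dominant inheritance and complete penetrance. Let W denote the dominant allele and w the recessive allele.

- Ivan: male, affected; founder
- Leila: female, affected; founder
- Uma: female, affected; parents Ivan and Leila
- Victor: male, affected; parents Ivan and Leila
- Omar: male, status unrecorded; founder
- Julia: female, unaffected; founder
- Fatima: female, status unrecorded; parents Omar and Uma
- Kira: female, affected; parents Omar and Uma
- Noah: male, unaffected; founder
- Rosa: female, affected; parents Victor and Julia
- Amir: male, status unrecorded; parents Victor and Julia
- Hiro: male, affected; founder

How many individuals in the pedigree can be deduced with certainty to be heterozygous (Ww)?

Obligate heterozygotes: Rosa is affected so carries W and received w from Julia (ww), so Rosa is Ww.
Every other individual is either homozygous by phenotype or has at least one consistent homozygous assignment, so the count is 1.

1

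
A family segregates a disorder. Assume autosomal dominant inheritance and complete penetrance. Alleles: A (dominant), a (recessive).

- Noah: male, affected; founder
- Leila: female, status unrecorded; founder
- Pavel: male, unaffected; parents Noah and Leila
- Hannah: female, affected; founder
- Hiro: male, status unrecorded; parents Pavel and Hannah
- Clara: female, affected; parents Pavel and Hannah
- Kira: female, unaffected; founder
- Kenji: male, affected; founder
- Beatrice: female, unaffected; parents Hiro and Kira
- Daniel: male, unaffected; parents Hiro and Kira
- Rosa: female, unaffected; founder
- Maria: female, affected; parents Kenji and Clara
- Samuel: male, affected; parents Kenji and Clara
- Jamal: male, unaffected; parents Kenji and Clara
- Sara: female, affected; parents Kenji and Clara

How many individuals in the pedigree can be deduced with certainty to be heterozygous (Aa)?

3

Obligate heterozygotes: Noah is affected so carries A and passed a to Pavel (aa), so Noah is Aa; Clara is affected so carries A and received a from Pavel (aa), so Clara is Aa; Kenji is affected so carries A and passed a to Jamal (aa), so Kenji is Aa.
Every other individual is either homozygous by phenotype or has at least one consistent homozygous assignment, so the count is 3.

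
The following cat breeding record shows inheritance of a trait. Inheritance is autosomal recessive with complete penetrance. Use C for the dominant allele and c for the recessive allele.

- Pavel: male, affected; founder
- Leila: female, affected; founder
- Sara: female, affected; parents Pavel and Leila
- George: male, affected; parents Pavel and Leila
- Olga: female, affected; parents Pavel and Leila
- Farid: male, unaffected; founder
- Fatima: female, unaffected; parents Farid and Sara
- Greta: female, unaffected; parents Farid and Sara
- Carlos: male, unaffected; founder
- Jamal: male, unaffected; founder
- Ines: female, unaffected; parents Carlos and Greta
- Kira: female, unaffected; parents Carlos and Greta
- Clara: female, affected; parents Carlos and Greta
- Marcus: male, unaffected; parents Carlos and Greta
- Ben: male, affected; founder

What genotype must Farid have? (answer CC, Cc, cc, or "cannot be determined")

cannot be determined

Farid's phenotype allows CC or Cc, and no parent or child forces a single allele at both positions; consistent genotype assignments exist with Farid as CC or Cc.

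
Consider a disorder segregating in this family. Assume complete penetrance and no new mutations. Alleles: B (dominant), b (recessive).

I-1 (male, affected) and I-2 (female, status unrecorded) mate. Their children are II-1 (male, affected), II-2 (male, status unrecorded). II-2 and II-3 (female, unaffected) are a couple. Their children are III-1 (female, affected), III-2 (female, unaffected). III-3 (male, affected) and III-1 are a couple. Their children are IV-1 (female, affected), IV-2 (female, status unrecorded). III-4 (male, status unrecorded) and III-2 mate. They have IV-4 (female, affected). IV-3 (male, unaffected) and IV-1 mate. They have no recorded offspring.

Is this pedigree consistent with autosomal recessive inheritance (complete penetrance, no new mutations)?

Yes

A consistent assignment under autosomal recessive exists: I-1 bb, I-2 Bb, II-1 bb, II-2 Bb, II-3 Bb, III-1 bb, III-2 Bb, III-3 bb, III-4 Bb, IV-1 bb, IV-2 bb, IV-3 BB, IV-4 bb.
In this assignment every recorded phenotype matches its genotype and every non-founder's genotype is obtainable from its parents' genotypes, so the pedigree is consistent.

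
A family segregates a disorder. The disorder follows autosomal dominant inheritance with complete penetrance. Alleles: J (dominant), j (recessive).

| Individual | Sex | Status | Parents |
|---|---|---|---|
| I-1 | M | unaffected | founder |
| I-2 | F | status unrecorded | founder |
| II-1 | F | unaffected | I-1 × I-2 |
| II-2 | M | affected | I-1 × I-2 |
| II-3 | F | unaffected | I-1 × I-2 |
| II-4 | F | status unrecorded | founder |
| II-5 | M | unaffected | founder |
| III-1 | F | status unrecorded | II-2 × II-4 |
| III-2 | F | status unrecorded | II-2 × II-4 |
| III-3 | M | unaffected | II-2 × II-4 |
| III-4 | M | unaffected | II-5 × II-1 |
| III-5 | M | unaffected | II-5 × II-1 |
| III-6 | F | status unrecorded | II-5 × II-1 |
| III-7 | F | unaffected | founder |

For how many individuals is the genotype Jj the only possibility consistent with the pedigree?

2

Obligate heterozygotes: I-2 passed J to II-2 (Jj, whose j came from I-1) and passed j to II-1 (jj), so I-2 is Jj; II-2 is affected so carries J and received j from I-1 (jj), so II-2 is Jj.
Every other individual is either homozygous by phenotype or has at least one consistent homozygous assignment, so the count is 2.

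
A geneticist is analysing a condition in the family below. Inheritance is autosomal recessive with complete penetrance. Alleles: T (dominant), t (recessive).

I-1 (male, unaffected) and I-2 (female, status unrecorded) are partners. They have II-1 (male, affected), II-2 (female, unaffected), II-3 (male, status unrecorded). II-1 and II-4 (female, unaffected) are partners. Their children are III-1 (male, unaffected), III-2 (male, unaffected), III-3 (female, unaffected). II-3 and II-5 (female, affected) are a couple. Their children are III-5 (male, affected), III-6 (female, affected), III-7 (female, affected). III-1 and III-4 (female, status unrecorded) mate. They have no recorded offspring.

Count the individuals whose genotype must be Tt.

4

Obligate heterozygotes: I-1 is unaffected so carries T and passed t to II-1 (tt), so I-1 is Tt; III-1 is unaffected so carries T and received t from II-1 (tt), so III-1 is Tt; III-2 is unaffected so carries T and received t from II-1 (tt), so III-2 is Tt; III-3 is unaffected so carries T and received t from II-1 (tt), so III-3 is Tt.
Every other individual is either homozygous by phenotype or has at least one consistent homozygous assignment, so the count is 4.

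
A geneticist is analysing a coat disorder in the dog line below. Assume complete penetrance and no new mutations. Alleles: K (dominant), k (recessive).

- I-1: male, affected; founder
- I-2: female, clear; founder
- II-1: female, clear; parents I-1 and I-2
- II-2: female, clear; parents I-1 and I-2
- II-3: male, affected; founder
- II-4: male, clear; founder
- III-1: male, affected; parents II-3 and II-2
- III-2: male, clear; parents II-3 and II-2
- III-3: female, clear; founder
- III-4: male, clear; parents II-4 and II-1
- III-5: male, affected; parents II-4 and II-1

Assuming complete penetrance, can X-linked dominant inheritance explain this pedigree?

No

Under X-linked dominant, II-1 (clear, female) cannot arise from I-1 (affected) × I-2 (clear).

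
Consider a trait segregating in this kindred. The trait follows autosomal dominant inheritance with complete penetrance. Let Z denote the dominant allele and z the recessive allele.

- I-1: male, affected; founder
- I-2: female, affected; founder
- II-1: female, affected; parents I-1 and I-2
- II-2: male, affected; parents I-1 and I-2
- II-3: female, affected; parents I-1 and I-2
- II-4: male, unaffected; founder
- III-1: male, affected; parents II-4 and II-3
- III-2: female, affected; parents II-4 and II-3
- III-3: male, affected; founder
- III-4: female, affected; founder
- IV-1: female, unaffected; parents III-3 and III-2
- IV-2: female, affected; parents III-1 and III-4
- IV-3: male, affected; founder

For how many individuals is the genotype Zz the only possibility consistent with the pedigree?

Obligate heterozygotes: III-1 is affected so carries Z and received z from II-4 (zz), so III-1 is Zz; III-2 is affected so carries Z and received z from II-4 (zz), so III-2 is Zz; III-3 is affected so carries Z and passed z to IV-1 (zz), so III-3 is Zz.
Every other individual is either homozygous by phenotype or has at least one consistent homozygous assignment, so the count is 3.

3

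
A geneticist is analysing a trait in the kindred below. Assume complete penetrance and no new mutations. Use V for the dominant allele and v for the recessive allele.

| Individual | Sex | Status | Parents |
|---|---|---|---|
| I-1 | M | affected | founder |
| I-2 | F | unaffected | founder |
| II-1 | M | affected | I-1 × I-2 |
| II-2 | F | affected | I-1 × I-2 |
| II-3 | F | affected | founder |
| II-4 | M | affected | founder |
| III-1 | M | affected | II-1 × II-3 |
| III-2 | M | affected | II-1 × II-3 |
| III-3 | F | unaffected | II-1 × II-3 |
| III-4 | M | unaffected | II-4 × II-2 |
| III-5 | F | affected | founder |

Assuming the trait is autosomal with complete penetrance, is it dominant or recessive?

II-1 and II-3 are both affected yet have an unaffected child III-3. Under a recessive model two affected parents are homozygous and every child would be affected, so the trait cannot be recessive.

dominant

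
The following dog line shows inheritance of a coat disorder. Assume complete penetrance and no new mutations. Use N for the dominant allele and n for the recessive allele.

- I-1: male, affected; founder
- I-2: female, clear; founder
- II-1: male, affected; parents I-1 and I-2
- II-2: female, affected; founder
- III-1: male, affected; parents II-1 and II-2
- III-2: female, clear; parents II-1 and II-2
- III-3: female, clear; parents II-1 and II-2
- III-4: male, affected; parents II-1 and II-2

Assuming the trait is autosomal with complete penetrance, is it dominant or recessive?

dominant

II-1 and II-2 are both affected yet have a clear child III-2. Under a recessive model two affected parents are homozygous and every child would be affected, so the trait cannot be recessive.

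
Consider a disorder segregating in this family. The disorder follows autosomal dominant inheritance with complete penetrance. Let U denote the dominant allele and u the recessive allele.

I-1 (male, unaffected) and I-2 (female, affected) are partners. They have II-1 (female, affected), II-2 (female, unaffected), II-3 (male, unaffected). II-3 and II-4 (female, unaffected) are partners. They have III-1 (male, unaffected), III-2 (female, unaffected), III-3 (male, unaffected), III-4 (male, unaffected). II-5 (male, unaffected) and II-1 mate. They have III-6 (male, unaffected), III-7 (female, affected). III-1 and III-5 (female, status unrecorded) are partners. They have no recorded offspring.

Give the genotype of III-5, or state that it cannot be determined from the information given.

cannot be determined

III-5's phenotype is unrecorded, and no parent or child forces a single allele at both positions; consistent genotype assignments exist with III-5 as UU or Uu or uu.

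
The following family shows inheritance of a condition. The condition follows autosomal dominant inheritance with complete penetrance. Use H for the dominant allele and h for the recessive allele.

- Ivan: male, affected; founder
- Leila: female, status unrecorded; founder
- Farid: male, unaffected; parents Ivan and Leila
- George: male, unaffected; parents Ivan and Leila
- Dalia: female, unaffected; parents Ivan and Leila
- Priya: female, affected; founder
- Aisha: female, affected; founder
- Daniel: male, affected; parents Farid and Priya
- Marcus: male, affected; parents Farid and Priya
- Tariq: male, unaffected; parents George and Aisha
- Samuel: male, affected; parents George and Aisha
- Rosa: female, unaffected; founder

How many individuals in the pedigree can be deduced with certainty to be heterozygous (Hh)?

Obligate heterozygotes: Ivan is affected so carries H and passed h to Farid (hh), so Ivan is Hh; Aisha is affected so carries H and passed h to Tariq (hh), so Aisha is Hh; Daniel is affected so carries H and received h from Farid (hh), so Daniel is Hh; Marcus is affected so carries H and received h from Farid (hh), so Marcus is Hh; Samuel is affected so carries H and received h from George (hh), so Samuel is Hh.
Every other individual is either homozygous by phenotype or has at least one consistent homozygous assignment, so the count is 5.

5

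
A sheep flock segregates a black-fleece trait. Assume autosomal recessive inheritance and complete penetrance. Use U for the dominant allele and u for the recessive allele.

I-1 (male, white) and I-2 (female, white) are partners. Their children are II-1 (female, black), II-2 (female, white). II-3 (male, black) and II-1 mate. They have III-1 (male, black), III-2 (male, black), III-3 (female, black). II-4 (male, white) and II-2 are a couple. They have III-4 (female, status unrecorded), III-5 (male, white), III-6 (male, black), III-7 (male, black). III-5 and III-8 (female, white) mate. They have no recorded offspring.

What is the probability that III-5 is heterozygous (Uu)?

II-4 is white so carries U and passed u to III-6 (uu), so II-4 is Uu.
II-2 is white so carries U and passed u to III-6 (uu), so II-2 is Uu.
Their cross gives offspring ratios 1/4 UU : 1/2 Uu : 1/4 uu. Conditioning on III-5 being white, P(Uu) = 1/2 / 3/4 = 2/3.

2/3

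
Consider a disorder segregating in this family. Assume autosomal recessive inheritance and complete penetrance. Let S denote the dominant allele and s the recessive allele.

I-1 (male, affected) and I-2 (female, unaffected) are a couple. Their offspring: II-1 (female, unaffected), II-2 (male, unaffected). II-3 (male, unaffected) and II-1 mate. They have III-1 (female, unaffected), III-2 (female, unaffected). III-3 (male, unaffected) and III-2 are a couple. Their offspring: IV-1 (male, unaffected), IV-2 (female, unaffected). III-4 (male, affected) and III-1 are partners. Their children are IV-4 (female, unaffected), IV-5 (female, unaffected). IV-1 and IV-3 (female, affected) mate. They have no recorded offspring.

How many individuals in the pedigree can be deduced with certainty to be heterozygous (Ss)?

4

Obligate heterozygotes: II-1 is unaffected so carries S and received s from I-1 (ss), so II-1 is Ss; II-2 is unaffected so carries S and received s from I-1 (ss), so II-2 is Ss; IV-4 is unaffected so carries S and received s from III-4 (ss), so IV-4 is Ss; IV-5 is unaffected so carries S and received s from III-4 (ss), so IV-5 is Ss.
Every other individual is either homozygous by phenotype or has at least one consistent homozygous assignment, so the count is 4.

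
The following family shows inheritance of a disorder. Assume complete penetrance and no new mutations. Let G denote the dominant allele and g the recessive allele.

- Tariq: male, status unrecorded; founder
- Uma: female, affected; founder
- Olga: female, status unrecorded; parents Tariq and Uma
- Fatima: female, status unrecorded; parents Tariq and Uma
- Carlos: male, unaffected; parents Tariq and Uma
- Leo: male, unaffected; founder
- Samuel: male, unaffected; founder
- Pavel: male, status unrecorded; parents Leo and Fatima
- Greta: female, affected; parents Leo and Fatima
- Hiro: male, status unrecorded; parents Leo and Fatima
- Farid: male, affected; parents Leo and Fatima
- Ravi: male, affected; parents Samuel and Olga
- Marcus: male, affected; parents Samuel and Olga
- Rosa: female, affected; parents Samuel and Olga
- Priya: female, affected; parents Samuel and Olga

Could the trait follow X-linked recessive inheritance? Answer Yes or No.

Under X-linked recessive, Carlos (unaffected, male) cannot arise from Tariq (unrecorded) × Uma (affected).

No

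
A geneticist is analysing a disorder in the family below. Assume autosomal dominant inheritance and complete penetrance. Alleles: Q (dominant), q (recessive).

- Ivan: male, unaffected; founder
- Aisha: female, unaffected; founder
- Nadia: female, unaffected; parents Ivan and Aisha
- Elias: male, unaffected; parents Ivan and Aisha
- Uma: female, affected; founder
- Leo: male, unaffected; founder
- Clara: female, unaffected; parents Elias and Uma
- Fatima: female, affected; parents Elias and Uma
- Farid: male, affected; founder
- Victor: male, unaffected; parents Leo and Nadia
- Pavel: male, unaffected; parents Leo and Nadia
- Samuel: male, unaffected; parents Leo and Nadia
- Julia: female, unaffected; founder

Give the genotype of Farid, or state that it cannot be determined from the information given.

cannot be determined

Farid's phenotype allows QQ or Qq, and no parent or child forces a single allele at both positions; consistent genotype assignments exist with Farid as QQ or Qq.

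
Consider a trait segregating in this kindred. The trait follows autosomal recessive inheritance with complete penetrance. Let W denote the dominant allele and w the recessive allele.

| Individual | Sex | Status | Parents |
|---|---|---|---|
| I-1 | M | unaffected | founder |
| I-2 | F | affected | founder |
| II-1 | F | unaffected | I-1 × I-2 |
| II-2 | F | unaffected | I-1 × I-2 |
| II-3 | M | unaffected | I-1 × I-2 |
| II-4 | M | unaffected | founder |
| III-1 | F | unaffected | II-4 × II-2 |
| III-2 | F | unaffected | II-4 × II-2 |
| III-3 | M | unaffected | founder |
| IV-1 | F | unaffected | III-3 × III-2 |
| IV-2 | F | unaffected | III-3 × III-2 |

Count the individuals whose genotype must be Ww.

3

Obligate heterozygotes: II-1 is unaffected so carries W and received w from I-2 (ww), so II-1 is Ww; II-2 is unaffected so carries W and received w from I-2 (ww), so II-2 is Ww; II-3 is unaffected so carries W and received w from I-2 (ww), so II-3 is Ww.
Every other individual is either homozygous by phenotype or has at least one consistent homozygous assignment, so the count is 3.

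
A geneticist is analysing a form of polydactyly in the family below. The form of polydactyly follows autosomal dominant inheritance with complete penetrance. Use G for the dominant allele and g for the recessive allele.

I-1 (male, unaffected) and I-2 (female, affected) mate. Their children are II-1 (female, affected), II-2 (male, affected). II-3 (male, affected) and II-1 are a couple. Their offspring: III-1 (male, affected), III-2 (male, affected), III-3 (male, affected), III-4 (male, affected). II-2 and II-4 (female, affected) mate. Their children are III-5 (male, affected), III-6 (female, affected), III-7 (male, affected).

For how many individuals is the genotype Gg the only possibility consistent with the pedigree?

Obligate heterozygotes: II-1 is affected so carries G and received g from I-1 (gg), so II-1 is Gg; II-2 is affected so carries G and received g from I-1 (gg), so II-2 is Gg.
Every other individual is either homozygous by phenotype or has at least one consistent homozygous assignment, so the count is 2.

2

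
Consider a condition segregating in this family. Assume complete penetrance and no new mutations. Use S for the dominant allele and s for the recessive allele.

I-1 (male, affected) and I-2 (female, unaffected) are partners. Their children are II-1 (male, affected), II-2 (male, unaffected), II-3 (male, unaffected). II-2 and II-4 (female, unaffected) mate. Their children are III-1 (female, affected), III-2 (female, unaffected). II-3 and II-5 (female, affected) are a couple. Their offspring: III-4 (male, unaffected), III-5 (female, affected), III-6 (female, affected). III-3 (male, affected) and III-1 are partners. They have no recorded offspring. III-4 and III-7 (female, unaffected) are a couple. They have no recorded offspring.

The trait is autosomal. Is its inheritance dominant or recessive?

recessive

II-2 and II-4 are both unaffected yet have an affected child III-1. Under dominance, an affected child requires at least one affected parent, so the trait cannot be dominant.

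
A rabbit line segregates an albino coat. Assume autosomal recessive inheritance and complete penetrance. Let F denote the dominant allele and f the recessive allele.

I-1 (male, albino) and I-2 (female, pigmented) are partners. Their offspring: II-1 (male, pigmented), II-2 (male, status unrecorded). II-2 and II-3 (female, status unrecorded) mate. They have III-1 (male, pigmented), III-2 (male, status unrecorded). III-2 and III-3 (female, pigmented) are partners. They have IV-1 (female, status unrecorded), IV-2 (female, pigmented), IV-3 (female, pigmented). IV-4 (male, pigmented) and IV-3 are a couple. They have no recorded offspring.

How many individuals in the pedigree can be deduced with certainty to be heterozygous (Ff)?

Obligate heterozygotes: II-1 is pigmented so carries F and received f from I-1 (ff), so II-1 is Ff.
Every other individual is either homozygous by phenotype or has at least one consistent homozygous assignment, so the count is 1.

1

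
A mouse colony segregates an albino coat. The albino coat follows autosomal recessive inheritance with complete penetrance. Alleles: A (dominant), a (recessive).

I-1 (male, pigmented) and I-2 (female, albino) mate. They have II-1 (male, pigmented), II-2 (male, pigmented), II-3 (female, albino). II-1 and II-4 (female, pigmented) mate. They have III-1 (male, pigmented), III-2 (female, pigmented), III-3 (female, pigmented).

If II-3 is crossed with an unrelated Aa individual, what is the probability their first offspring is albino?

II-3 is albino, so II-3 is aa.
The cross gives 1/2 Aa : 1/2 aa, so P(offspring is albino) = 1/2.

1/2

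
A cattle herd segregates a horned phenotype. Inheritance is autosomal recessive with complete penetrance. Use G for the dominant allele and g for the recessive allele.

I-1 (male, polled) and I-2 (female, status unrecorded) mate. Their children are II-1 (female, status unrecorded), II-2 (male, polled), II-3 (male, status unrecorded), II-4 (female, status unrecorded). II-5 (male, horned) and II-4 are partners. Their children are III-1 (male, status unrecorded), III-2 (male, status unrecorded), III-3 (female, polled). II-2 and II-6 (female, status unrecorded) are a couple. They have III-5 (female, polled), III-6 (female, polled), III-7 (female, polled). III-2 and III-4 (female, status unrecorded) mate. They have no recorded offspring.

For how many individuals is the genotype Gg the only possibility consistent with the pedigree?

1

Obligate heterozygotes: III-3 is polled so carries G and received g from II-5 (gg), so III-3 is Gg.
Every other individual is either homozygous by phenotype or has at least one consistent homozygous assignment, so the count is 1.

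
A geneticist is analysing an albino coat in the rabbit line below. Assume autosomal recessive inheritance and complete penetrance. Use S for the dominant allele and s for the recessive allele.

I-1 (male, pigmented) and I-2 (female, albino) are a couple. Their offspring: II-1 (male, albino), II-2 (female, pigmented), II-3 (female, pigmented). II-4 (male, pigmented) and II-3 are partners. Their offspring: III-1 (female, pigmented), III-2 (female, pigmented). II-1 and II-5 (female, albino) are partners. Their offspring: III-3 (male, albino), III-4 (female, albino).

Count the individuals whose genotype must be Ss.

Obligate heterozygotes: I-1 is pigmented so carries S and passed s to II-1 (ss), so I-1 is Ss; II-2 is pigmented so carries S and received s from I-2 (ss), so II-2 is Ss; II-3 is pigmented so carries S and received s from I-2 (ss), so II-3 is Ss.
Every other individual is either homozygous by phenotype or has at least one consistent homozygous assignment, so the count is 3.

3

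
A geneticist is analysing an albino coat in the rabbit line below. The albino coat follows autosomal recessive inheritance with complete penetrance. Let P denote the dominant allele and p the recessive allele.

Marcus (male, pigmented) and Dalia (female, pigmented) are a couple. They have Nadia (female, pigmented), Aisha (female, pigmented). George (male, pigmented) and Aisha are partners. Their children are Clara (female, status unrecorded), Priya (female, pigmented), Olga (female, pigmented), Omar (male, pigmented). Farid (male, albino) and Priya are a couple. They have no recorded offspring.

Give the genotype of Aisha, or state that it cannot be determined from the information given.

cannot be determined

Aisha's phenotype allows PP or Pp, and no parent or child forces a single allele at both positions; consistent genotype assignments exist with Aisha as PP or Pp.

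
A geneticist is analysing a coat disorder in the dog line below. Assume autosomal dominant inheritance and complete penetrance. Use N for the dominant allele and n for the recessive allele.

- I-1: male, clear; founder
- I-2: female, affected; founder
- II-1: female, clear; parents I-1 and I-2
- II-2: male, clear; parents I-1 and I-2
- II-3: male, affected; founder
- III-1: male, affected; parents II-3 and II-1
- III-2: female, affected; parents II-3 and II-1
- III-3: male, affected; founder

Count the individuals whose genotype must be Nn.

3

Obligate heterozygotes: I-2 is affected so carries N and passed n to II-1 (nn), so I-2 is Nn; III-1 is affected so carries N and received n from II-1 (nn), so III-1 is Nn; III-2 is affected so carries N and received n from II-1 (nn), so III-2 is Nn.
Every other individual is either homozygous by phenotype or has at least one consistent homozygous assignment, so the count is 3.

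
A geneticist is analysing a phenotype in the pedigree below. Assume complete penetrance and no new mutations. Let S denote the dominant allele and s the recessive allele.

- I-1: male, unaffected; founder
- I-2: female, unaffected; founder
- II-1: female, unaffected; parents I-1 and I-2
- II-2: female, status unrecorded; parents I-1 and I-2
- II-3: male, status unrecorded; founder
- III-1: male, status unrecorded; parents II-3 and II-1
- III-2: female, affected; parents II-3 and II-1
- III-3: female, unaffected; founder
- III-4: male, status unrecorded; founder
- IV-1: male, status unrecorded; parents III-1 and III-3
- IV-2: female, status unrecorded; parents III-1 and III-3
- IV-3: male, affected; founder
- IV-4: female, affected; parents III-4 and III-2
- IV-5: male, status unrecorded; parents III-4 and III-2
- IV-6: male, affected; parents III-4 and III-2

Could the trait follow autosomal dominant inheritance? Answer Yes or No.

A consistent assignment under autosomal dominant exists: I-1 ss, I-2 ss, II-1 ss, II-2 ss, II-3 SS, III-1 Ss, III-2 Ss, III-3 ss, III-4 SS, IV-1 Ss, IV-2 Ss, IV-3 SS, IV-4 SS, IV-5 SS, IV-6 SS.
In this assignment every recorded phenotype matches its genotype and every non-founder's genotype is obtainable from its parents' genotypes, so the pedigree is consistent.

Yes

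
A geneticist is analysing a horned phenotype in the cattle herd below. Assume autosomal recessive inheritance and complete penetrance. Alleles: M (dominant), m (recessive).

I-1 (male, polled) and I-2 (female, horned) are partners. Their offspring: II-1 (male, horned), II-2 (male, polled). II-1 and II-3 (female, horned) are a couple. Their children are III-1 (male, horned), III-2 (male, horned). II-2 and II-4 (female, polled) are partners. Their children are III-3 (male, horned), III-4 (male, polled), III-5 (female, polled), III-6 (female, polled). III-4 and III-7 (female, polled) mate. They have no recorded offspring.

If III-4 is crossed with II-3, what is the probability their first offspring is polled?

2/3

II-2 is polled so carries M and received m from I-2 (mm), so II-2 is Mm.
II-4 is polled so carries M and passed m to III-3 (mm), so II-4 is Mm.
III-4 is a polled offspring of II-2 (Mm) × II-4 (Mm), whose cross gives 1/4 MM : 1/2 Mm : 1/4 mm; conditioning on being polled, III-4 is MM with probability 1/3, Mm with probability 2/3.
II-3 is horned, so II-3 is mm.
Summing over parental genotype combinations, P(offspring is polled) = 1/3·1 + 2/3·1/2 = 2/3.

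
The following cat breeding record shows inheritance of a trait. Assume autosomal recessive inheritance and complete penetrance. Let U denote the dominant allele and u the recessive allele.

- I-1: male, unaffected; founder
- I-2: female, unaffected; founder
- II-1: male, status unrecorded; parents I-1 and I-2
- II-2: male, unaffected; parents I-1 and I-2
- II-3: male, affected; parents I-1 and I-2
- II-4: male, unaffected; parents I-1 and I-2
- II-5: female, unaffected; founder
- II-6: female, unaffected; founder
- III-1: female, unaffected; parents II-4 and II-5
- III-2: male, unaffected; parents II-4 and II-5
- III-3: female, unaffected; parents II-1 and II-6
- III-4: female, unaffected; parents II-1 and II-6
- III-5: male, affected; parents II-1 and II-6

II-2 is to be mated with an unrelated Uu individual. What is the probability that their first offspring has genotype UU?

1/3

I-1 is unaffected so carries U and passed u to II-3 (uu), so I-1 is Uu.
I-2 is unaffected so carries U and passed u to II-3 (uu), so I-2 is Uu.
II-2 is an unaffected offspring of I-1 (Uu) × I-2 (Uu), whose cross gives 1/4 UU : 1/2 Uu : 1/4 uu; conditioning on being unaffected, II-2 is UU with probability 1/3, Uu with probability 2/3.
Summing over parental genotype combinations, P(offspring has genotype UU) = 1/3·1/2 + 2/3·1/4 = 1/3.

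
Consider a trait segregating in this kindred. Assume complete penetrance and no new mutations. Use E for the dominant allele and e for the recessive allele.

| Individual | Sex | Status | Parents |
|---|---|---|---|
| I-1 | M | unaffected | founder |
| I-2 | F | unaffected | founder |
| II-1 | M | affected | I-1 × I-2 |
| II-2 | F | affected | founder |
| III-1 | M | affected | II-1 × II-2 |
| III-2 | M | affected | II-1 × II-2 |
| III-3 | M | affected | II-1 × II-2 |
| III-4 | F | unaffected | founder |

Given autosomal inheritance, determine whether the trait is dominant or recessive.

recessive

I-1 and I-2 are both unaffected yet have an affected child II-1. Under dominance, an affected child requires at least one affected parent, so the trait cannot be dominant.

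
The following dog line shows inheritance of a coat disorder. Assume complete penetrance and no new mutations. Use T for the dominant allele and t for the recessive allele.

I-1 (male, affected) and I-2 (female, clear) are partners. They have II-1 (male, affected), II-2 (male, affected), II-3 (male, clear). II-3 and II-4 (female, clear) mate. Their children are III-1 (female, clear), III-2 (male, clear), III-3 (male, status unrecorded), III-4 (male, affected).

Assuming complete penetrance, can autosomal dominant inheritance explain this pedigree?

No

Under autosomal dominant, III-4 (affected, male) cannot arise from II-3 (clear) × II-4 (clear).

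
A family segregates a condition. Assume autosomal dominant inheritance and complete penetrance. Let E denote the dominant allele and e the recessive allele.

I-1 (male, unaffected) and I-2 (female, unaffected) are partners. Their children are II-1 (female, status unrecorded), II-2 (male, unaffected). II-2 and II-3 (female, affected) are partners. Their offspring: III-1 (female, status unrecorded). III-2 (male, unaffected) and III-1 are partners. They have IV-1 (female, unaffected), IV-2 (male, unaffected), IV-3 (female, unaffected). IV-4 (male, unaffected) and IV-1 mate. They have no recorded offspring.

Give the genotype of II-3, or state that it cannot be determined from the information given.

II-3's phenotype allows EE or Ee, and no parent or child forces a single allele at both positions; consistent genotype assignments exist with II-3 as EE or Ee.

cannot be determined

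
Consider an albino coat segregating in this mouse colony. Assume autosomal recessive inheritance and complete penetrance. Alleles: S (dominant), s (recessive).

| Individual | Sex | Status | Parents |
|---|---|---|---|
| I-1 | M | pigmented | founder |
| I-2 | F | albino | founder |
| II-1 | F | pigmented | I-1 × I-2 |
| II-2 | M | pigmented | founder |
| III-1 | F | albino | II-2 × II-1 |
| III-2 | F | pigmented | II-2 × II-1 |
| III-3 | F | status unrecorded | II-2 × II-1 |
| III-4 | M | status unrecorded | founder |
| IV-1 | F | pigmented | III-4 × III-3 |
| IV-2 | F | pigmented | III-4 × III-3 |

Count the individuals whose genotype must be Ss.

Obligate heterozygotes: II-1 is pigmented so carries S and received s from I-2 (ss), so II-1 is Ss; II-2 is pigmented so carries S and passed s to III-1 (ss), so II-2 is Ss.
Every other individual is either homozygous by phenotype or has at least one consistent homozygous assignment, so the count is 2.

2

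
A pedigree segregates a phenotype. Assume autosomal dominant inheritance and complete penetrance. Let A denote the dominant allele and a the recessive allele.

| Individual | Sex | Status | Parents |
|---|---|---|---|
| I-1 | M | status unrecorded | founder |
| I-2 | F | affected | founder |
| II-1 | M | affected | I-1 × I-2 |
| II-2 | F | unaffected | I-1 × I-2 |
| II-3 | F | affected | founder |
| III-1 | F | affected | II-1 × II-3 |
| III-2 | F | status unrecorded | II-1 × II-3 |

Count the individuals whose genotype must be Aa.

Obligate heterozygotes: I-2 is affected so carries A and passed a to II-2 (aa), so I-2 is Aa.
Every other individual is either homozygous by phenotype or has at least one consistent homozygous assignment, so the count is 1.

1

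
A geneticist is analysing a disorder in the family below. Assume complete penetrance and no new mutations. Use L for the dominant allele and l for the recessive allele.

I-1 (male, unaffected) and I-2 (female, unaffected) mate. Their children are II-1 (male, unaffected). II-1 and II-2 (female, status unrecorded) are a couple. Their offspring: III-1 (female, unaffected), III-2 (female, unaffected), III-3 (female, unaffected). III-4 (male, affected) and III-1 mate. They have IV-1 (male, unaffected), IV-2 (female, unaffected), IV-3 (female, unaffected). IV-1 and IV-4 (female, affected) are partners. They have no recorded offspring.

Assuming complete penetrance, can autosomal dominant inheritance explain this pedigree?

Yes

A consistent assignment under autosomal dominant exists: I-1 ll, I-2 ll, II-1 ll, II-2 Ll, III-1 ll, III-2 ll, III-3 ll, III-4 Ll, IV-1 ll, IV-2 ll, IV-3 ll, IV-4 LL.
In this assignment every recorded phenotype matches its genotype and every non-founder's genotype is obtainable from its parents' genotypes, so the pedigree is consistent.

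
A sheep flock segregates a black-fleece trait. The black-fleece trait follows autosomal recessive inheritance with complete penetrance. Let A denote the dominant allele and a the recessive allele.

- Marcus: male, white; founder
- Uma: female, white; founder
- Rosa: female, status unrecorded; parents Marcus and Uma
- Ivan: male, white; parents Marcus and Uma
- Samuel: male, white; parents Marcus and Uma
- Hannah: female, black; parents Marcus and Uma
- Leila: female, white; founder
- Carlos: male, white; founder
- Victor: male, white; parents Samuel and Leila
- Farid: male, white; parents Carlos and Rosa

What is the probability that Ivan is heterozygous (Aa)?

2/3

Marcus is white so carries A and passed a to Hannah (aa), so Marcus is Aa.
Uma is white so carries A and passed a to Hannah (aa), so Uma is Aa.
Their cross gives offspring ratios 1/4 AA : 1/2 Aa : 1/4 aa. Conditioning on Ivan being white, P(Aa) = 1/2 / 3/4 = 2/3.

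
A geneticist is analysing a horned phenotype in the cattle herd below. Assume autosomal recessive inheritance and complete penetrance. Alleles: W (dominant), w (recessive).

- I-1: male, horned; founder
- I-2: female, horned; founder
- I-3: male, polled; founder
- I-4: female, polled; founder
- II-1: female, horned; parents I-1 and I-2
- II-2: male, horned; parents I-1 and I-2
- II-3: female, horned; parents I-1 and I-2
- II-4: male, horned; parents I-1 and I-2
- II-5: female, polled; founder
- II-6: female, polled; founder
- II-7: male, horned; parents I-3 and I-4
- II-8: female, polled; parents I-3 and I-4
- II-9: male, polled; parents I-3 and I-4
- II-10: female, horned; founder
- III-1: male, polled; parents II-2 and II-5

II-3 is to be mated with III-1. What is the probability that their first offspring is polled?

II-3 is horned, so II-3 is ww.
III-1 is polled so carries W and received w from II-2 (ww), so III-1 is Ww.
The cross gives 1/2 Ww : 1/2 ww, so P(offspring is polled) = 1/2.

1/2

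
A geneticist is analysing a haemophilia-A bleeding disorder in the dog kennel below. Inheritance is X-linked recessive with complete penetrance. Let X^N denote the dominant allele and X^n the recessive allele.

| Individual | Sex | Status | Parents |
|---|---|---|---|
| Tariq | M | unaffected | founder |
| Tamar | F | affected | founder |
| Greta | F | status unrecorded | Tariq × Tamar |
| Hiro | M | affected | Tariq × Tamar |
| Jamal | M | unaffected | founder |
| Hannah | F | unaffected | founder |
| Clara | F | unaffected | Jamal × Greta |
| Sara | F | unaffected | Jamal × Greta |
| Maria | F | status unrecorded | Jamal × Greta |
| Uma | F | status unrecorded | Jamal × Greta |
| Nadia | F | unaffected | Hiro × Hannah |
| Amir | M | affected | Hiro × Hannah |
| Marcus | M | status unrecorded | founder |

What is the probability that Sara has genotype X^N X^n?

Jamal is unaffected, so Jamal is X^N Y.
Greta received N from Tariq (X^N Y) and received n from Tamar (X^n X^n), so Greta is X^N X^n.
Their cross gives offspring ratios 1/2 X^N X^N : 1/2 X^N X^n. Conditioning on Sara being unaffected, P(X^N X^n) = 1/2 / 1 = 1/2.

1/2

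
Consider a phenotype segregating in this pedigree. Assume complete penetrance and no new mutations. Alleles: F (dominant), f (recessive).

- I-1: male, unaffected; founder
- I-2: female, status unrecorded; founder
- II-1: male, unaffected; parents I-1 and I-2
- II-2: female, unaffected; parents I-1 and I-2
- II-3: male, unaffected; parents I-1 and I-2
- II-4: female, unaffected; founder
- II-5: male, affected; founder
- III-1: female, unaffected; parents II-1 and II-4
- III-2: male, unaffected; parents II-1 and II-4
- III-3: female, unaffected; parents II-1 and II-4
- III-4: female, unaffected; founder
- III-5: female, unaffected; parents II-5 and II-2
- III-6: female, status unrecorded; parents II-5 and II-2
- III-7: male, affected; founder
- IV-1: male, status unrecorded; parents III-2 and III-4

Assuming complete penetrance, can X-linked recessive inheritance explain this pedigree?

A consistent assignment under X-linked recessive exists: I-1 X^F Y, I-2 X^F X^F, II-1 X^F Y, II-2 X^F X^F, II-3 X^F Y, II-4 X^F X^F, II-5 X^f Y, III-1 X^F X^F, III-2 X^F Y, III-3 X^F X^F, III-4 X^F X^F, III-5 X^F X^f, III-6 X^F X^f, III-7 X^f Y, IV-1 X^F Y.
In this assignment every recorded phenotype matches its genotype and every non-founder's genotype is obtainable from its parents' genotypes, so the pedigree is consistent.

Yes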